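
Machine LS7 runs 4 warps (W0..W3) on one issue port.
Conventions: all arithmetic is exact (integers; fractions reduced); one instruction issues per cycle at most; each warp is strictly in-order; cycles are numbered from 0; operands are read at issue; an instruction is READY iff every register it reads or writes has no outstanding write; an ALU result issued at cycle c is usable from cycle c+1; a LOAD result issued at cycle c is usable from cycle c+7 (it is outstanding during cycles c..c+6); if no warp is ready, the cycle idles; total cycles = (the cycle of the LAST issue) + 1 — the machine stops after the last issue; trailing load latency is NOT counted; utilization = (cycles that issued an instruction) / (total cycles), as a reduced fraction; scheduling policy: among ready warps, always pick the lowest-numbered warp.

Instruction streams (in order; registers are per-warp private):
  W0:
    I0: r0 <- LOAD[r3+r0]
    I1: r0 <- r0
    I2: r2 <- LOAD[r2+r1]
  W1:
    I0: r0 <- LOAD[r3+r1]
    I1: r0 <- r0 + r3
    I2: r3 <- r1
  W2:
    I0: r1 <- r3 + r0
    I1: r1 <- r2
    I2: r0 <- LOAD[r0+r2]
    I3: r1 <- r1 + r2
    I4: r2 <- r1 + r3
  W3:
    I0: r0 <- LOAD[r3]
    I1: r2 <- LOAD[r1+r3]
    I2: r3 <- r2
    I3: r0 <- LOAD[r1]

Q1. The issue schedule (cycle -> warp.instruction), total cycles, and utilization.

cycle 0: W0.I0
cycle 1: W1.I0
cycle 2: W2.I0
cycle 3: W2.I1
cycle 4: W2.I2
cycle 5: W2.I3
cycle 6: W2.I4
cycle 7: W0.I1
cycle 8: W0.I2
cycle 9: W1.I1
cycle 10: W1.I2
cycle 11: W3.I0
cycle 12: W3.I1
cycle 13: idle
cycle 14: idle
cycle 15: idle
cycle 16: idle
cycle 17: idle
cycle 18: idle
cycle 19: W3.I2
cycle 20: W3.I3

Answer: 21 cycles, utilization 5/7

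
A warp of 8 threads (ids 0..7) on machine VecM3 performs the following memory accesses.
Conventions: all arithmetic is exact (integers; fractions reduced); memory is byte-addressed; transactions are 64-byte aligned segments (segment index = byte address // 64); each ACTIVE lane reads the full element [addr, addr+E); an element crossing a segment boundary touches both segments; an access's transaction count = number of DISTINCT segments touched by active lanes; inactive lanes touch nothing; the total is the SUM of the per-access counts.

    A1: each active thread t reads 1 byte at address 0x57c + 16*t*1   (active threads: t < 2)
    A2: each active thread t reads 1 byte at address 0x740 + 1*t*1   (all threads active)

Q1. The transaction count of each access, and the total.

A1: 2 transactions
A2: 1 transaction

Answer: 2,1; total 3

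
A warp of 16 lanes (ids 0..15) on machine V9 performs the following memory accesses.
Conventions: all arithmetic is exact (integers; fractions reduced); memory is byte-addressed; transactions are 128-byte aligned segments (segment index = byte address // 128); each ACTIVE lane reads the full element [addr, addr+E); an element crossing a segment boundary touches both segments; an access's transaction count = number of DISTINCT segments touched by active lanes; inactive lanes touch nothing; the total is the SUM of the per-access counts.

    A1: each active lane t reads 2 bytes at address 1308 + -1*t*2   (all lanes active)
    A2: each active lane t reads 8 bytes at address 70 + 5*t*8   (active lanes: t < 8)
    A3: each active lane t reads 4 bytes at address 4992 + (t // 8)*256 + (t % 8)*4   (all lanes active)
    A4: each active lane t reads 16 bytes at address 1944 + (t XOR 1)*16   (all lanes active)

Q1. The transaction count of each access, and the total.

A1: 2 transactions
A2: 3 transactions
A3: 2 transactions
A4: 3 transactions

Answer: 2,3,2,3; total 10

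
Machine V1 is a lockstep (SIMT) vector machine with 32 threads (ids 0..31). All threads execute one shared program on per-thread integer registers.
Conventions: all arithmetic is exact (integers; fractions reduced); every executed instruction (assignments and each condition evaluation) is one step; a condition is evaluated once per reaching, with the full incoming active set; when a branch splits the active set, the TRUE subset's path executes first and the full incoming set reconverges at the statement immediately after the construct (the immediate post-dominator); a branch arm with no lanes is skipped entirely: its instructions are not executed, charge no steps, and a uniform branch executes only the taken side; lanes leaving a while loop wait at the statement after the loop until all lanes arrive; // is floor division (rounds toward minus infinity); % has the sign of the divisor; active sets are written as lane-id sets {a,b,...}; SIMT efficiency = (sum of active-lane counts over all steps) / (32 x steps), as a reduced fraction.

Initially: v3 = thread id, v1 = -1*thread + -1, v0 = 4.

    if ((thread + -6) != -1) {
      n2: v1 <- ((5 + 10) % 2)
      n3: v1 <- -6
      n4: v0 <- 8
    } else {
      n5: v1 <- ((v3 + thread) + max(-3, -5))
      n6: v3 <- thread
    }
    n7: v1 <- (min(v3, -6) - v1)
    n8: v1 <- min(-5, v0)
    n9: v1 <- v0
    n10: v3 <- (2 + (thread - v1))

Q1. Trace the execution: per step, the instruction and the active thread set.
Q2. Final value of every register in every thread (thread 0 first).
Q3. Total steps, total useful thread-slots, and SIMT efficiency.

step 0: eval ((thread + -6) != -1)   {0,1,2,3,4,5,6,7,8,9,10,11,12,13,14,15,16,17,18,19,20,21,22,23,24,25,26,27,28,29,30,31}
step 1: v1 <- ((5 + 10) % 2)         {0,1,2,3,4,6,7,8,9,10,11,12,13,14,15,16,17,18,19,20,21,22,23,24,25,26,27,28,29,30,31}
step 2: v1 <- -6                     {0,1,2,3,4,6,7,8,9,10,11,12,13,14,15,16,17,18,19,20,21,22,23,24,25,26,27,28,29,30,31}
step 3: v0 <- 8                      {0,1,2,3,4,6,7,8,9,10,11,12,13,14,15,16,17,18,19,20,21,22,23,24,25,26,27,28,29,30,31}
step 4: v1 <- ((v3 + thread) + max(-3, -5)) {5}
step 5: v3 <- thread                 {5}
step 6: v1 <- (min(v3, -6) - v1)     {0,1,2,3,4,5,6,7,8,9,10,11,12,13,14,15,16,17,18,19,20,21,22,23,24,25,26,27,28,29,30,31}
step 7: v1 <- min(-5, v0)            {0,1,2,3,4,5,6,7,8,9,10,11,12,13,14,15,16,17,18,19,20,21,22,23,24,25,26,27,28,29,30,31}
step 8: v1 <- v0                     {0,1,2,3,4,5,6,7,8,9,10,11,12,13,14,15,16,17,18,19,20,21,22,23,24,25,26,27,28,29,30,31}
step 9: v3 <- (2 + (thread - v1))    {0,1,2,3,4,5,6,7,8,9,10,11,12,13,14,15,16,17,18,19,20,21,22,23,24,25,26,27,28,29,30,31}

Answer: 10 steps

v3: -6,-5,-4,-3,-2,3,0,1,2,3,4,5,6,7,8,9,10,11,12,13,14,15,16,17,18,19,20,21,22,23,24,25
v1: 8,8,8,8,8,4,8,8,8,8,8,8,8,8,8,8,8,8,8,8,8,8,8,8,8,8,8,8,8,8,8,8
v0: 8,8,8,8,8,4,8,8,8,8,8,8,8,8,8,8,8,8,8,8,8,8,8,8,8,8,8,8,8,8,8,8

steps = 10; useful = 255; efficiency = 255/320 = 51/64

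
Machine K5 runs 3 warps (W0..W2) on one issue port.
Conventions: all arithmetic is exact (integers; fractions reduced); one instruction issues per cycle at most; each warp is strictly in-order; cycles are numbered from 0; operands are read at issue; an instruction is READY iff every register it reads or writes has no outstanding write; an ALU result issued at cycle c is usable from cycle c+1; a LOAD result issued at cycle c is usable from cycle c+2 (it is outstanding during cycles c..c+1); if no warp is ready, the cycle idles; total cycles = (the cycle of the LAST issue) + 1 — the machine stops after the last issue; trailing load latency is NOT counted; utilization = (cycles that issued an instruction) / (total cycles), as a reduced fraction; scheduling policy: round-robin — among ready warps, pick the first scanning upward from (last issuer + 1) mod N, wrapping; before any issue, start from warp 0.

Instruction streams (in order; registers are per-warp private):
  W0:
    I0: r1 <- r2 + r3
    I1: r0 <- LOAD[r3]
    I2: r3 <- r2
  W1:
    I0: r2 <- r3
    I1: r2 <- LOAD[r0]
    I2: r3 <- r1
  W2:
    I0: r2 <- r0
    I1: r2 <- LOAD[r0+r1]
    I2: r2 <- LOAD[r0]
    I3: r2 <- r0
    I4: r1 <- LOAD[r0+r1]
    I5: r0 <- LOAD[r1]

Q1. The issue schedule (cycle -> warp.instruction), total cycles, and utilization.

cycle 0: W0.I0
cycle 1: W1.I0
cycle 2: W2.I0
cycle 3: W0.I1
cycle 4: W1.I1
cycle 5: W2.I1
cycle 6: W0.I2
cycle 7: W1.I2
cycle 8: W2.I2
cycle 9: idle
cycle 10: W2.I3
cycle 11: W2.I4
cycle 12: idle
cycle 13: W2.I5

Answer: 14 cycles, utilization 6/7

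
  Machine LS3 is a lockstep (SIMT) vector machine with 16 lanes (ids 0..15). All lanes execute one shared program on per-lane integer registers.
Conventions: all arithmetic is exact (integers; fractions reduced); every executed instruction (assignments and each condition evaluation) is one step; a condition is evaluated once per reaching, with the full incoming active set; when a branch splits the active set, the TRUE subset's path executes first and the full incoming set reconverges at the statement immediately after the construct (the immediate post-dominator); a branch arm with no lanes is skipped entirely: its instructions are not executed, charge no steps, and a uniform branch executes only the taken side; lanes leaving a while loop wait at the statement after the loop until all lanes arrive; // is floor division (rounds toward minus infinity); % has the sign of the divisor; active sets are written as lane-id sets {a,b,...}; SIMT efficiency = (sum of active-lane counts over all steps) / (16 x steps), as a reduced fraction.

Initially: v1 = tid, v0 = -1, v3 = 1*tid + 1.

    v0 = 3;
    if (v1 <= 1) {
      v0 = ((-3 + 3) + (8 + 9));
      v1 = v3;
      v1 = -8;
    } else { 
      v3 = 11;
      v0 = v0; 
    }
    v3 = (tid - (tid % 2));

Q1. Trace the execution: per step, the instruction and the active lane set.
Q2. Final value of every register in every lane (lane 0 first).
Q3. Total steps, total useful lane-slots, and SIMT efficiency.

step 0: v0 <- 3                      {0,1,2,3,4,5,6,7,8,9,10,11,12,13,14,15}
step 1: eval (v1 <= 1)               {0,1,2,3,4,5,6,7,8,9,10,11,12,13,14,15}
step 2: v0 <- ((-3 + 3) + (8 + 9))   {0,1}
step 3: v1 <- v3                     {0,1}
step 4: v1 <- -8                     {0,1}
step 5: v3 <- 11                     {2,3,4,5,6,7,8,9,10,11,12,13,14,15}
step 6: v0 <- v0                     {2,3,4,5,6,7,8,9,10,11,12,13,14,15}
step 7: v3 <- (tid - (tid % 2))      {0,1,2,3,4,5,6,7,8,9,10,11,12,13,14,15}

Answer: 8 steps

v1: -8,-8,2,3,4,5,6,7,8,9,10,11,12,13,14,15
v0: 17,17,3,3,3,3,3,3,3,3,3,3,3,3,3,3
v3: 0,0,2,2,4,4,6,6,8,8,10,10,12,12,14,14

steps = 8; useful = 82; efficiency = 82/128 = 41/64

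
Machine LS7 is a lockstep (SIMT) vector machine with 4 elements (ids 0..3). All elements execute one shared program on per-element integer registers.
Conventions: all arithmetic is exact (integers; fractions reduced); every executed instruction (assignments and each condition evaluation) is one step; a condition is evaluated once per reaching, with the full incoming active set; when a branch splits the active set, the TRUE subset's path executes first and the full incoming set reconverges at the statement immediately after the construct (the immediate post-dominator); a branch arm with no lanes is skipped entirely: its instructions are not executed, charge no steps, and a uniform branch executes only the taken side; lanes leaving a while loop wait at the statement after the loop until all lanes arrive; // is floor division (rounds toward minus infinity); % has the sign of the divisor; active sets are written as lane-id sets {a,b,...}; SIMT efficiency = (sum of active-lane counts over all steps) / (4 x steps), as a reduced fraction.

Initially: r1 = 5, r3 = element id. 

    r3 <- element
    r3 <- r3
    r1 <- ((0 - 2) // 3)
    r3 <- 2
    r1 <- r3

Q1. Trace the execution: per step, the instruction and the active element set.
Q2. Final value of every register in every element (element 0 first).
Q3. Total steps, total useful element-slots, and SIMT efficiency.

step 0: r3 <- element                {0,1,2,3}
step 1: r3 <- r3                     {0,1,2,3}
step 2: r1 <- ((0 - 2) // 3)         {0,1,2,3}
step 3: r3 <- 2                      {0,1,2,3}
step 4: r1 <- r3                     {0,1,2,3}

Answer: 5 steps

r1: 2,2,2,2
r3: 2,2,2,2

steps = 5; useful = 20; efficiency = 20/20 = 1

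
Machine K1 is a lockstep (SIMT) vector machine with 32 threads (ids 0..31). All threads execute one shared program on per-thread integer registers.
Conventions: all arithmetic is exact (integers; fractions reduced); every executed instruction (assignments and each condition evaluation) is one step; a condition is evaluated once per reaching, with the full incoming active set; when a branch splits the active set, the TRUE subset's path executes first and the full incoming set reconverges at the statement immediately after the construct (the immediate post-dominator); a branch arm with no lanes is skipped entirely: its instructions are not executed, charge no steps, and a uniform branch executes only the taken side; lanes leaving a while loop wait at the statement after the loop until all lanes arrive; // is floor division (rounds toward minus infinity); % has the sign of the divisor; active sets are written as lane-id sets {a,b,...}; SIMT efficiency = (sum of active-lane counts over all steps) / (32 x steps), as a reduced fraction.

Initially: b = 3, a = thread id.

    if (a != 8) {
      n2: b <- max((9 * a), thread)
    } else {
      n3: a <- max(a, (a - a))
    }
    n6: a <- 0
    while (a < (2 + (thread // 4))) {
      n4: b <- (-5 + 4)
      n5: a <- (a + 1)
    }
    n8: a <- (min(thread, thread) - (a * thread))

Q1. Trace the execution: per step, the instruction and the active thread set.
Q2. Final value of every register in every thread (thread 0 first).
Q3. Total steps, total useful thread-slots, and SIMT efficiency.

step 0: eval (a != 8)                {0,1,2,3,4,5,6,7,8,9,10,11,12,13,14,15,16,17,18,19,20,21,22,23,24,25,26,27,28,29,30,31}
step 1: b <- max((9 * a), thread)    {0,1,2,3,4,5,6,7,9,10,11,12,13,14,15,16,17,18,19,20,21,22,23,24,25,26,27,28,29,30,31}
step 2: a <- max(a, (a - a))         {8}
step 3: a <- 0                       {0,1,2,3,4,5,6,7,8,9,10,11,12,13,14,15,16,17,18,19,20,21,22,23,24,25,26,27,28,29,30,31}
step 4: eval (a < (2 + (thread // 4))) {0,1,2,3,4,5,6,7,8,9,10,11,12,13,14,15,16,17,18,19,20,21,22,23,24,25,26,27,28,29,30,31}
step 5: b <- (-5 + 4)                {0,1,2,3,4,5,6,7,8,9,10,11,12,13,14,15,16,17,18,19,20,21,22,23,24,25,26,27,28,29,30,31}
step 6: a <- (a + 1)                 {0,1,2,3,4,5,6,7,8,9,10,11,12,13,14,15,16,17,18,19,20,21,22,23,24,25,26,27,28,29,30,31}
step 7: eval (a < (2 + (thread // 4))) {0,1,2,3,4,5,6,7,8,9,10,11,12,13,14,15,16,17,18,19,20,21,22,23,24,25,26,27,28,29,30,31}
step 8: b <- (-5 + 4)                {0,1,2,3,4,5,6,7,8,9,10,11,12,13,14,15,16,17,18,19,20,21,22,23,24,25,26,27,28,29,30,31}
step 9: a <- (a + 1)                 {0,1,2,3,4,5,6,7,8,9,10,11,12,13,14,15,16,17,18,19,20,21,22,23,24,25,26,27,28,29,30,31}
step 10: eval (a < (2 + (thread // 4))) {0,1,2,3,4,5,6,7,8,9,10,11,12,13,14,15,16,17,18,19,20,21,22,23,24,25,26,27,28,29,30,31}
step 11: b <- (-5 + 4)                {4,5,6,7,8,9,10,11,12,13,14,15,16,17,18,19,20,21,22,23,24,25,26,27,28,29,30,31}
step 12: a <- (a + 1)                 {4,5,6,7,8,9,10,11,12,13,14,15,16,17,18,19,20,21,22,23,24,25,26,27,28,29,30,31}
step 13: eval (a < (2 + (thread // 4))) {4,5,6,7,8,9,10,11,12,13,14,15,16,17,18,19,20,21,22,23,24,25,26,27,28,29,30,31}
step 14: b <- (-5 + 4)                {8,9,10,11,12,13,14,15,16,17,18,19,20,21,22,23,24,25,26,27,28,29,30,31}
step 15: a <- (a + 1)                 {8,9,10,11,12,13,14,15,16,17,18,19,20,21,22,23,24,25,26,27,28,29,30,31}
step 16: eval (a < (2 + (thread // 4))) {8,9,10,11,12,13,14,15,16,17,18,19,20,21,22,23,24,25,26,27,28,29,30,31}
step 17: b <- (-5 + 4)                {12,13,14,15,16,17,18,19,20,21,22,23,24,25,26,27,28,29,30,31}
step 18: a <- (a + 1)                 {12,13,14,15,16,17,18,19,20,21,22,23,24,25,26,27,28,29,30,31}
step 19: eval (a < (2 + (thread // 4))) {12,13,14,15,16,17,18,19,20,21,22,23,24,25,26,27,28,29,30,31}
step 20: b <- (-5 + 4)                {16,17,18,19,20,21,22,23,24,25,26,27,28,29,30,31}
step 21: a <- (a + 1)                 {16,17,18,19,20,21,22,23,24,25,26,27,28,29,30,31}
step 22: eval (a < (2 + (thread // 4))) {16,17,18,19,20,21,22,23,24,25,26,27,28,29,30,31}
step 23: b <- (-5 + 4)                {20,21,22,23,24,25,26,27,28,29,30,31}
step 24: a <- (a + 1)                 {20,21,22,23,24,25,26,27,28,29,30,31}
step 25: eval (a < (2 + (thread // 4))) {20,21,22,23,24,25,26,27,28,29,30,31}
step 26: b <- (-5 + 4)                {24,25,26,27,28,29,30,31}
step 27: a <- (a + 1)                 {24,25,26,27,28,29,30,31}
step 28: eval (a < (2 + (thread // 4))) {24,25,26,27,28,29,30,31}
step 29: b <- (-5 + 4)                {28,29,30,31}
step 30: a <- (a + 1)                 {28,29,30,31}
step 31: eval (a < (2 + (thread // 4))) {28,29,30,31}
step 32: a <- (min(thread, thread) - (a * thread)) {0,1,2,3,4,5,6,7,8,9,10,11,12,13,14,15,16,17,18,19,20,21,22,23,24,25,26,27,28,29,30,31}

Answer: 33 steps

b: -1,-1,-1,-1,-1,-1,-1,-1,-1,-1,-1,-1,-1,-1,-1,-1,-1,-1,-1,-1,-1,-1,-1,-1,-1,-1,-1,-1,-1,-1,-1,-1
a: 0,-1,-2,-3,-8,-10,-12,-14,-24,-27,-30,-33,-48,-52,-56,-60,-80,-85,-90,-95,-120,-126,-132,-138,-168,-175,-182,-189,-224,-232,-240,-248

steps = 33; useful = 688; efficiency = 688/1056 = 43/66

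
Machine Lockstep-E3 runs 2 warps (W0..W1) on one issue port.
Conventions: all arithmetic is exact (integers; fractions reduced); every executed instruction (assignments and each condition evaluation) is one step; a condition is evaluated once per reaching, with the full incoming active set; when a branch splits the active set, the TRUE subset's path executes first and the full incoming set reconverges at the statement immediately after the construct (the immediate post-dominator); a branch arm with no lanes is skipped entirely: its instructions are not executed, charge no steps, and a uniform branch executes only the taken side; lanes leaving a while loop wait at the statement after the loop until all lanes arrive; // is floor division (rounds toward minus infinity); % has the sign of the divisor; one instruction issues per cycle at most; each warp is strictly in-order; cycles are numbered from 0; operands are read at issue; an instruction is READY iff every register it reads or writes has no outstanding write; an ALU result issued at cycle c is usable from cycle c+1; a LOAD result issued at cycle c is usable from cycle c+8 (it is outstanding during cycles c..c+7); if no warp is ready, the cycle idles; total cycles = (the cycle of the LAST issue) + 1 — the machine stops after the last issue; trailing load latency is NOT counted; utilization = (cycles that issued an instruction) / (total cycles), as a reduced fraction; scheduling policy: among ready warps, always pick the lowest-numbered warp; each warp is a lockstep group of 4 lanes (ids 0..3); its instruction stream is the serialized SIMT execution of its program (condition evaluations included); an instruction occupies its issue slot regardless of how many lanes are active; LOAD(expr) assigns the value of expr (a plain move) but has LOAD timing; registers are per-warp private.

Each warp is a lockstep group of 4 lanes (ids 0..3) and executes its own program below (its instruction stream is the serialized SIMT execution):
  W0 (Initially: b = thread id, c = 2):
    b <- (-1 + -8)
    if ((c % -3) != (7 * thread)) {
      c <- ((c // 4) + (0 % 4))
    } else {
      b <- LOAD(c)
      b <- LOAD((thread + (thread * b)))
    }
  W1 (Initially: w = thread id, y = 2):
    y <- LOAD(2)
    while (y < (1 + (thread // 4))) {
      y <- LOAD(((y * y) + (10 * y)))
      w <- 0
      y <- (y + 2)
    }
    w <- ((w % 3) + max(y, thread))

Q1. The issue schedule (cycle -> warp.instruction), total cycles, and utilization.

cycle 0: W0.I0
cycle 1: W0.I1
cycle 2: W0.I2
cycle 3: W1.I0
cycle 4: idle
cycle 5: idle
cycle 6: idle
cycle 7: idle
cycle 8: idle
cycle 9: idle
cycle 10: idle
cycle 11: W1.I1
cycle 12: W1.I2

Answer: 13 cycles, utilization 6/13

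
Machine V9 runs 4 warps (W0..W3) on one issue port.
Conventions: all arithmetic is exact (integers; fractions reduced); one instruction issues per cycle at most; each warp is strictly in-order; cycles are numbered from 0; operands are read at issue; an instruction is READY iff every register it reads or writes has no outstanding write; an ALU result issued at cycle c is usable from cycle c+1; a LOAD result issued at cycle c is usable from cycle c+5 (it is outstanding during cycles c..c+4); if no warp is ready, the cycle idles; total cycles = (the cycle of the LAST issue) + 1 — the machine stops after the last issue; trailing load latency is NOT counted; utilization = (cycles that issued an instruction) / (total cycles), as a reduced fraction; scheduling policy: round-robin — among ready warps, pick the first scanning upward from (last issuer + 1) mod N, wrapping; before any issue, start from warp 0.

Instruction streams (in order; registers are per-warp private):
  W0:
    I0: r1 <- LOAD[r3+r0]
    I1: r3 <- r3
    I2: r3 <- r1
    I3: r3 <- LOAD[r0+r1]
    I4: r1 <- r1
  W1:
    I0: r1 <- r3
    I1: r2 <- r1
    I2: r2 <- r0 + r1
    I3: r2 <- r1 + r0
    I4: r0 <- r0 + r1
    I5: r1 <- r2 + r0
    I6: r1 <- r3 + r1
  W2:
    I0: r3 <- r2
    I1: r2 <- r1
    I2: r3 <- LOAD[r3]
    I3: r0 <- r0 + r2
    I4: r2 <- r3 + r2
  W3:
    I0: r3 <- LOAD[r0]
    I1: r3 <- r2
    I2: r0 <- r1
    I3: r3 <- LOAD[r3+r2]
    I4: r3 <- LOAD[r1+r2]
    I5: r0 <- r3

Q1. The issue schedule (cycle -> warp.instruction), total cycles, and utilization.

cycle 0: W0.I0
cycle 1: W1.I0
cycle 2: W2.I0
cycle 3: W3.I0
cycle 4: W0.I1
cycle 5: W1.I1
cycle 6: W2.I1
cycle 7: W0.I2
cycle 8: W1.I2
cycle 9: W2.I2
cycle 10: W3.I1
cycle 11: W0.I3
cycle 12: W1.I3
cycle 13: W2.I3
cycle 14: W3.I2
cycle 15: W0.I4
cycle 16: W1.I4
cycle 17: W2.I4
cycle 18: W3.I3
cycle 19: W1.I5
cycle 20: W1.I6
cycle 21: idle
cycle 22: idle
cycle 23: W3.I4
cycle 24: idle
cycle 25: idle
cycle 26: idle
cycle 27: idle
cycle 28: W3.I5

Answer: 29 cycles, utilization 23/29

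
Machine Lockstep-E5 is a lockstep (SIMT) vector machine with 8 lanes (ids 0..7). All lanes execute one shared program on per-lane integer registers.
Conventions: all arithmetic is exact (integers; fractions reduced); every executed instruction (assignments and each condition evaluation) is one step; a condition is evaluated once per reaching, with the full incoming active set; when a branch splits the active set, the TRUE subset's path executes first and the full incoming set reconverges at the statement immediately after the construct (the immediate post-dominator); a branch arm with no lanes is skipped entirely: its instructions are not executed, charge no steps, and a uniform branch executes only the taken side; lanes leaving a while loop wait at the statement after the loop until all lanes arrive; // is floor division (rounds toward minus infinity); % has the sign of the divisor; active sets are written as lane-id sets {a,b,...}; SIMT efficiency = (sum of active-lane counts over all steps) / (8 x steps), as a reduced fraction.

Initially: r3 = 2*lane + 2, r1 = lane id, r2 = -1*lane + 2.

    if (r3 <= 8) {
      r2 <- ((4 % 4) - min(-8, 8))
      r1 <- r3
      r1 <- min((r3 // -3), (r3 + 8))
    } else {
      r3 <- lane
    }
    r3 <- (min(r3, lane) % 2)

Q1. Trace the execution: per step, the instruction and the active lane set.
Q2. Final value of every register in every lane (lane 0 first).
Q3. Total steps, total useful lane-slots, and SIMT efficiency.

step 0: eval (r3 <= 8)               {0,1,2,3,4,5,6,7}
step 1: r2 <- ((4 % 4) - min(-8, 8)) {0,1,2,3}
step 2: r1 <- r3                     {0,1,2,3}
step 3: r1 <- min((r3 // -3), (r3 + 8)) {0,1,2,3}
step 4: r3 <- lane                   {4,5,6,7}
step 5: r3 <- (min(r3, lane) % 2)    {0,1,2,3,4,5,6,7}

Answer: 6 steps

r3: 0,1,0,1,0,1,0,1
r1: -1,-2,-2,-3,4,5,6,7
r2: 8,8,8,8,-2,-3,-4,-5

steps = 6; useful = 32; efficiency = 32/48 = 2/3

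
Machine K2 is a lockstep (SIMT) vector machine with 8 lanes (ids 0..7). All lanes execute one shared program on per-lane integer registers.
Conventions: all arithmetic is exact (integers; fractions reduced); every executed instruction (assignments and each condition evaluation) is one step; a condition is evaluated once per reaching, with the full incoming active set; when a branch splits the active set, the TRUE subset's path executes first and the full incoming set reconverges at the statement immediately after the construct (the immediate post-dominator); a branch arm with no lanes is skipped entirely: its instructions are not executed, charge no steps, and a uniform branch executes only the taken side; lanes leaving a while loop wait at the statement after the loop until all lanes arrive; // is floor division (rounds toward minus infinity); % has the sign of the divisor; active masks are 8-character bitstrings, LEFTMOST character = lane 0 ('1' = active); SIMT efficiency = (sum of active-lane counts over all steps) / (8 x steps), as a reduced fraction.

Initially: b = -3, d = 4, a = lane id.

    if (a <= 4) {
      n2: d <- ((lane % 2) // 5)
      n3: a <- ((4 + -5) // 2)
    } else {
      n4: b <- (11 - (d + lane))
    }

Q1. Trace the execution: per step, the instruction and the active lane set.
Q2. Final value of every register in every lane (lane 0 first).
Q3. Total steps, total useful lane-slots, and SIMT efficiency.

step 0: eval (a <= 4)                11111111
step 1: d <- ((lane % 2) // 5)       11111000
step 2: a <- ((4 + -5) // 2)         11111000
step 3: b <- (11 - (d + lane))       00000111

Answer: 4 steps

b: -3,-3,-3,-3,-3,2,1,0
d: 0,0,0,0,0,4,4,4
a: -1,-1,-1,-1,-1,5,6,7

steps = 4; useful = 21; efficiency = 21/32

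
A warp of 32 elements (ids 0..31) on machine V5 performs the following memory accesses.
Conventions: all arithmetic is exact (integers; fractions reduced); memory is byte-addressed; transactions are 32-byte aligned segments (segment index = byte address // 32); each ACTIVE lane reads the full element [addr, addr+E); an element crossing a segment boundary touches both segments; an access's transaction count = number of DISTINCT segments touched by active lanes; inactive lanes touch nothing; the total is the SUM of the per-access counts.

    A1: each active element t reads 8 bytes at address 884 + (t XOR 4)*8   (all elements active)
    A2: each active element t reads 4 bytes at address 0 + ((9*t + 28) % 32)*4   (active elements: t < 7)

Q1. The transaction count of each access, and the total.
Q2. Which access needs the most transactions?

A1: 9 transactions
A2: 4 transactions

Answer: 9,4; total 13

Answer: A1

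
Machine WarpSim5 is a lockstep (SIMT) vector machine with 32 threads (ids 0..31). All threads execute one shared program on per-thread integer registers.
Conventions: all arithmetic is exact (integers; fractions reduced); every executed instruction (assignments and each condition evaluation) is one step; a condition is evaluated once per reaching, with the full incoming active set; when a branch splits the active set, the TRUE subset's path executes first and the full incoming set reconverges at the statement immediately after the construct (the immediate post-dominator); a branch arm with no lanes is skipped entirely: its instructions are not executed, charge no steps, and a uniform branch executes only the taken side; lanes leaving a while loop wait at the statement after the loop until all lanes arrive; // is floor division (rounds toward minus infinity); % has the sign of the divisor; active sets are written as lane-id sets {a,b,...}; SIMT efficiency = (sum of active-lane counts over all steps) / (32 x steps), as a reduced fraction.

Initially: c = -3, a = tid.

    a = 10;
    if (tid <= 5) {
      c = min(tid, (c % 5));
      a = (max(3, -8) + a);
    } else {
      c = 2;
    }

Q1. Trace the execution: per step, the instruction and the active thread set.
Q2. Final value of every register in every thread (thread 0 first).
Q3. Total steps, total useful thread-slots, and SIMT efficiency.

step 0: a <- 10                      {0,1,2,3,4,5,6,7,8,9,10,11,12,13,14,15,16,17,18,19,20,21,22,23,24,25,26,27,28,29,30,31}
step 1: eval (tid <= 5)              {0,1,2,3,4,5,6,7,8,9,10,11,12,13,14,15,16,17,18,19,20,21,22,23,24,25,26,27,28,29,30,31}
step 2: c <- min(tid, (c % 5))       {0,1,2,3,4,5}
step 3: a <- (max(3, -8) + a)        {0,1,2,3,4,5}
step 4: c <- 2                       {6,7,8,9,10,11,12,13,14,15,16,17,18,19,20,21,22,23,24,25,26,27,28,29,30,31}

Answer: 5 steps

c: 0,1,2,2,2,2,2,2,2,2,2,2,2,2,2,2,2,2,2,2,2,2,2,2,2,2,2,2,2,2,2,2
a: 13,13,13,13,13,13,10,10,10,10,10,10,10,10,10,10,10,10,10,10,10,10,10,10,10,10,10,10,10,10,10,10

steps = 5; useful = 102; efficiency = 102/160 = 51/80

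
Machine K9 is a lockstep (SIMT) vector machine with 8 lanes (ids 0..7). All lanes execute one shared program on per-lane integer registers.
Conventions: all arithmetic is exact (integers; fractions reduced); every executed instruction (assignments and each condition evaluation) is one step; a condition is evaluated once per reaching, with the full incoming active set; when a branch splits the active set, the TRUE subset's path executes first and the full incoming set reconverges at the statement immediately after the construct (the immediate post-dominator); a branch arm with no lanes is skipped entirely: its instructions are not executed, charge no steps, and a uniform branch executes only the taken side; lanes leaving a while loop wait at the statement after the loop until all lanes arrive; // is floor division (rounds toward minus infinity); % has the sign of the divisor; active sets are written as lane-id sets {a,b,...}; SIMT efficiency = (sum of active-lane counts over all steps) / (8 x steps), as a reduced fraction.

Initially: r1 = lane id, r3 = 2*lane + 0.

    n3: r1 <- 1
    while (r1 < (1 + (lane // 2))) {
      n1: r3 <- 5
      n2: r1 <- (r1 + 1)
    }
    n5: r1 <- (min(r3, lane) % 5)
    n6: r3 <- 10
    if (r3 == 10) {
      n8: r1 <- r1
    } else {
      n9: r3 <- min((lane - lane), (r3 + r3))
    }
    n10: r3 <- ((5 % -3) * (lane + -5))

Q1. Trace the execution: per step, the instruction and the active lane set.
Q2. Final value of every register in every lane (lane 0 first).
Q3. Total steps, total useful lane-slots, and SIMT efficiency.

step 0: r1 <- 1                      {0,1,2,3,4,5,6,7}
step 1: eval (r1 < (1 + (lane // 2))) {0,1,2,3,4,5,6,7}
step 2: r3 <- 5                      {2,3,4,5,6,7}
step 3: r1 <- (r1 + 1)               {2,3,4,5,6,7}
step 4: eval (r1 < (1 + (lane // 2))) {2,3,4,5,6,7}
step 5: r3 <- 5                      {4,5,6,7}
step 6: r1 <- (r1 + 1)               {4,5,6,7}
step 7: eval (r1 < (1 + (lane // 2))) {4,5,6,7}
step 8: r3 <- 5                      {6,7}
step 9: r1 <- (r1 + 1)               {6,7}
step 10: eval (r1 < (1 + (lane // 2))) {6,7}
step 11: r1 <- (min(r3, lane) % 5)    {0,1,2,3,4,5,6,7}
step 12: r3 <- 10                     {0,1,2,3,4,5,6,7}
step 13: eval (r3 == 10)              {0,1,2,3,4,5,6,7}
step 14: r1 <- r1                     {0,1,2,3,4,5,6,7}
step 15: r3 <- ((5 % -3) * (lane + -5)) {0,1,2,3,4,5,6,7}

Answer: 16 steps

r1: 0,1,2,3,4,0,0,0
r3: 5,4,3,2,1,0,-1,-2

steps = 16; useful = 92; efficiency = 92/128 = 23/32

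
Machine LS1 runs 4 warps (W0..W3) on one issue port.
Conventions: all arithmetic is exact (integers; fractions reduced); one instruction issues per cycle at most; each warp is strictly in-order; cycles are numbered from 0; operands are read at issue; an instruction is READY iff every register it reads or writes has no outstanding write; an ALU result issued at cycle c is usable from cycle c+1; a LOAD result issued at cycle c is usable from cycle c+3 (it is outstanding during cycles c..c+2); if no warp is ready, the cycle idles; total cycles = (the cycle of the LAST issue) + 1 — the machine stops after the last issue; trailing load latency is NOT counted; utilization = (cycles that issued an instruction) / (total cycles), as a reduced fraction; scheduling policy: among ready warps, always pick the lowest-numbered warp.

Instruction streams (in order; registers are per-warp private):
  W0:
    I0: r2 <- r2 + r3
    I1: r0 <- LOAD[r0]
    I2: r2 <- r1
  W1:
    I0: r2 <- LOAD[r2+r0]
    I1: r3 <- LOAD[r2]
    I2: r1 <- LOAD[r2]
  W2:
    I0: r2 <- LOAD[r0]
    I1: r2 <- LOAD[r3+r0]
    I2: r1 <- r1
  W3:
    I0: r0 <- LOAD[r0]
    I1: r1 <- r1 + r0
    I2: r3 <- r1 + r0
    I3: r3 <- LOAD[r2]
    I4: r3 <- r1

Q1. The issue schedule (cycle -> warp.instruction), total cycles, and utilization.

cycle 0: W0.I0
cycle 1: W0.I1
cycle 2: W0.I2
cycle 3: W1.I0
cycle 4: W2.I0
cycle 5: W3.I0
cycle 6: W1.I1
cycle 7: W1.I2
cycle 8: W2.I1
cycle 9: W2.I2
cycle 10: W3.I1
cycle 11: W3.I2
cycle 12: W3.I3
cycle 13: idle
cycle 14: idle
cycle 15: W3.I4

Answer: 16 cycles, utilization 7/8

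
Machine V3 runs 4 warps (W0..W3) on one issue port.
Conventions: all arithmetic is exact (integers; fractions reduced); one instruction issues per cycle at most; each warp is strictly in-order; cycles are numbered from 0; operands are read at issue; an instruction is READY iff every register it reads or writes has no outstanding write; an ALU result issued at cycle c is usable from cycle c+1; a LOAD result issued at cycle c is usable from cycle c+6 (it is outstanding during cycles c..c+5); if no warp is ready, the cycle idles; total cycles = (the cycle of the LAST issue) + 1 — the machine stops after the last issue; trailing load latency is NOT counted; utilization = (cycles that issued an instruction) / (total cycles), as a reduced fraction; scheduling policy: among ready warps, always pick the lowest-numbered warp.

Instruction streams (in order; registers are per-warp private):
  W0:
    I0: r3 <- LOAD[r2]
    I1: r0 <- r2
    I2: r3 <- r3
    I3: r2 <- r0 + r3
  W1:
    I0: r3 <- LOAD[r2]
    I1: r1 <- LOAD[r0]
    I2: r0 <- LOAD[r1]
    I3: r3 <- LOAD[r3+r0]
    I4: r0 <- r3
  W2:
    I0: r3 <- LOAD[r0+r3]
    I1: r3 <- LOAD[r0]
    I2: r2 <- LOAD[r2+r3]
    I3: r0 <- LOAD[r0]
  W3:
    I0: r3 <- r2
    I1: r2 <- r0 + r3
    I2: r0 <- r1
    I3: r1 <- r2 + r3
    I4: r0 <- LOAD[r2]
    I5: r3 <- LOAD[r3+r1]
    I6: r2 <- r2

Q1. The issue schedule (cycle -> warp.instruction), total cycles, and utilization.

cycle 0: W0.I0
cycle 1: W0.I1
cycle 2: W1.I0
cycle 3: W1.I1
cycle 4: W2.I0
cycle 5: W3.I0
cycle 6: W0.I2
cycle 7: W0.I3
cycle 8: W3.I1
cycle 9: W1.I2
cycle 10: W2.I1
cycle 11: W3.I2
cycle 12: W3.I3
cycle 13: W3.I4
cycle 14: W3.I5
cycle 15: W1.I3
cycle 16: W2.I2
cycle 17: W2.I3
cycle 18: W3.I6
cycle 19: idle
cycle 20: idle
cycle 21: W1.I4

Answer: 22 cycles, utilization 10/11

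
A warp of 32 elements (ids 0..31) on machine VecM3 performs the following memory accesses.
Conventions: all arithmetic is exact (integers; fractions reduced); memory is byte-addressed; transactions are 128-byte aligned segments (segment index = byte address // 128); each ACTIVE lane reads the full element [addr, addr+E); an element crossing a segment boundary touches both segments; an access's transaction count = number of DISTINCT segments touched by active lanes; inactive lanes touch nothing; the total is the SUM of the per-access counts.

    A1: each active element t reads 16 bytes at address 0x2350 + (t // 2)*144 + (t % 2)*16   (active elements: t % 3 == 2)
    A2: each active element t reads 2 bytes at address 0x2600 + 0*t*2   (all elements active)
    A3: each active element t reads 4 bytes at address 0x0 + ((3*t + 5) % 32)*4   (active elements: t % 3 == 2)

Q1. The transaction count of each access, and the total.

A1: 10 transactions
A2: 1 transaction
A3: 1 transaction

Answer: 10,1,1; total 12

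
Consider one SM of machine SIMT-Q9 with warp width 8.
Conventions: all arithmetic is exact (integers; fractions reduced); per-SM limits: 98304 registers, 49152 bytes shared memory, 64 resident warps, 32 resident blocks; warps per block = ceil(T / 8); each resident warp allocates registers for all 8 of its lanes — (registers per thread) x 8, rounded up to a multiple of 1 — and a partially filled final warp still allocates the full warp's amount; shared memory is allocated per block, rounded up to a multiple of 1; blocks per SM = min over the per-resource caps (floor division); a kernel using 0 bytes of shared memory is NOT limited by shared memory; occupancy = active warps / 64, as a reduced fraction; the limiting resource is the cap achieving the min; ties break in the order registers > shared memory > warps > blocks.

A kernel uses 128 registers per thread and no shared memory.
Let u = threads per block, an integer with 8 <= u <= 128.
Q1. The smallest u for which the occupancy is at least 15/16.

Answer: u = 9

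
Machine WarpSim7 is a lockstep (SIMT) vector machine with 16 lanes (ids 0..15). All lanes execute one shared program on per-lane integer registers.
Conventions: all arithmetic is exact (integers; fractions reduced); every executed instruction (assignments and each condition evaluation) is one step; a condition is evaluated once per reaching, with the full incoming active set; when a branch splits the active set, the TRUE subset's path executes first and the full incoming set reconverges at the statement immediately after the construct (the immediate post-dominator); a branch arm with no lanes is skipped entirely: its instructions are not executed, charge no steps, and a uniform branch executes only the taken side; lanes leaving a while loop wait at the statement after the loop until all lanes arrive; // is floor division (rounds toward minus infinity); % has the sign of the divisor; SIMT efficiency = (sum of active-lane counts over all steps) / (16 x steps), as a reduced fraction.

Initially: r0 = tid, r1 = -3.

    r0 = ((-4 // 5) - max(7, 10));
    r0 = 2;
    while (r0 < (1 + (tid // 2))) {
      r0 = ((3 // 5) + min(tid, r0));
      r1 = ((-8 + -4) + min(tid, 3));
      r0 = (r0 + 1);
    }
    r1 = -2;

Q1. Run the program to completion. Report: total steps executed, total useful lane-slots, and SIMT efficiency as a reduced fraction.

Answer: 28 steps, 232 useful, 29/56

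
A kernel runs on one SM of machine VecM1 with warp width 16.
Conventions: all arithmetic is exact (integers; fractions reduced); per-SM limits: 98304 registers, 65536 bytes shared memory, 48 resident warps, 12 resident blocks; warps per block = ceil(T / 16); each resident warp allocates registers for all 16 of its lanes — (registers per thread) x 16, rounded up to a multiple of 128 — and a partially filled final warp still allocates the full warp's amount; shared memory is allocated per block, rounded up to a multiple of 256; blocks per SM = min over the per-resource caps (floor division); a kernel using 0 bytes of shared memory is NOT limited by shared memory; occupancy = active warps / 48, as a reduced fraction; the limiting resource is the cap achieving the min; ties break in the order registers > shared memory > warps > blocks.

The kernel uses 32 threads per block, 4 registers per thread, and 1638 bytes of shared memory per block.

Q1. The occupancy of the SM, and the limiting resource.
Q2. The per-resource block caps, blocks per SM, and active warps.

Answer: occupancy 1/2, limited by blocks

registers: 384 blocks
shared memory: 36 blocks
warps: 24 blocks
blocks: 12 blocks

Answer: 12 blocks, 24 active warps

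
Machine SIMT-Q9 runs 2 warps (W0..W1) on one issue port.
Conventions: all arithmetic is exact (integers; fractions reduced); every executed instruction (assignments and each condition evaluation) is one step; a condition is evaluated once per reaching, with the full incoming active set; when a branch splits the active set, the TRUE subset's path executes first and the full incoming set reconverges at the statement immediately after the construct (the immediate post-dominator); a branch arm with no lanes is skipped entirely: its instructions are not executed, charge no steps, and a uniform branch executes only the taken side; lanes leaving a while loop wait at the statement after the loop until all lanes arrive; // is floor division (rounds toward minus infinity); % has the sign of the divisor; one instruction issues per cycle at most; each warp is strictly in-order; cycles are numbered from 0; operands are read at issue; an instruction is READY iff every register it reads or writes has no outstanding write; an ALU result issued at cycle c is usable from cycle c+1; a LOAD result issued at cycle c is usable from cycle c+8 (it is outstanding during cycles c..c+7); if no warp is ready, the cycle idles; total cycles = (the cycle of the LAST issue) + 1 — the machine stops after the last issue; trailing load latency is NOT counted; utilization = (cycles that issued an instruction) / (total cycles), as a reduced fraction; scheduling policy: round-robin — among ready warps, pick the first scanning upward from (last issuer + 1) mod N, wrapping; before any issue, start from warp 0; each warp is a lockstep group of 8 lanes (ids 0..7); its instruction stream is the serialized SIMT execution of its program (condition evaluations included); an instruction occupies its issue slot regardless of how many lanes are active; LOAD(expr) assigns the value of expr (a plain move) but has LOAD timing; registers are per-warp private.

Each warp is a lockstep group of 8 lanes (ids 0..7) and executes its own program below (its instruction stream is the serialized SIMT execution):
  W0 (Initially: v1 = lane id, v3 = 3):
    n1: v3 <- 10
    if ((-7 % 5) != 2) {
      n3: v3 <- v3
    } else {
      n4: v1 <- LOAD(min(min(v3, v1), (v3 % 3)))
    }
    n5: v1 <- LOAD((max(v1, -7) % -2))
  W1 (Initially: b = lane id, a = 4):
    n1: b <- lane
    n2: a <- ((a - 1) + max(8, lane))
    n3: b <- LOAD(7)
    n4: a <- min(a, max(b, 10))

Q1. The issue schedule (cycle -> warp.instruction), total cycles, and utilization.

cycle 0: W0.I0
cycle 1: W1.I0
cycle 2: W0.I1
cycle 3: W1.I1
cycle 4: W0.I2
cycle 5: W1.I2
cycle 6: W0.I3
cycle 7: idle
cycle 8: idle
cycle 9: idle
cycle 10: idle
cycle 11: idle
cycle 12: idle
cycle 13: W1.I3

Answer: 14 cycles, utilization 4/7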